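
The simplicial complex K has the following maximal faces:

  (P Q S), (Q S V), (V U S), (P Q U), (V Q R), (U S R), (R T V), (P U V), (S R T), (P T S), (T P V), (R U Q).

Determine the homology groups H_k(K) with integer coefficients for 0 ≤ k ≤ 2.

Fix the vertex order P < Q < R < S < T < U < V and write every simplex with vertices in increasing order. Then dim K = 2 and the simplices of K are:

  0-simplices (7): P, Q, R, S, T, U, V
  1-simplices (18): PQ, PS, PT, PU, PV, QR, QS, QU, QV, RS, RT, RU, RV, ST, SU, SV, TV, UV
  2-simplices (12): PQS, PQU, PST, PTV, PUV, QRU, QRV, QSV, RST, RSU, RTV, SUV

Hence C_0 ≅ Z^7, C_1 ≅ Z^18, C_2 ≅ Z^12.

Boundary ∂_1: C_1 → C_0 maps an edge to its endpoints' difference, ∂[p,q] = q − p. For instance
  ∂SU = U − S.
The resulting 7×18 matrix has rank 6, and its Smith normal form has invariant factors (1,1,1,1,1,1).

∂_2: C_2 → C_1 sends each 2-simplex [p,q,r] to [q,r] − [p,r] + [p,q]. For instance
  ∂RTV = TV − RV + RT,
  ∂PST = ST − PT + PS.
This gives a 18×12 integer matrix of rank 12; reducing to Smith normal form yields diagonal entries (1,1,1,1,1,1,1,1,1,1,1,2).

From H_k ≅ ker(∂_k) / im(∂_{k+1}) we obtain:

  H_0: rank C_0 − rank ∂_1 = 7 − 6 = 1, and the invariant factors of ∂_1 are all 1, so H_0 = Z.
  H_1: rank ker ∂_1 − rank ∂_2 = (18 − 6) − 12 = 0, and ∂_2 has invariant factor 2 > 1, so H_1 = Z/2Z.
  H_2: rank ker ∂_2 − rank ∂_3 = (12 − 12) − 0 = 0, and there is no ∂_3, so H_2 = 0.

H_0 ≅ Z,  H_1 ≅ Z/2Z,  H_2 = 0.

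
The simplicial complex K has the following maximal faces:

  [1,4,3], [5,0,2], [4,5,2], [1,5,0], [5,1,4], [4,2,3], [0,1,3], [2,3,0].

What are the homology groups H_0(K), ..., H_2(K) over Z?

Order the vertices as 0 < 1 < 2 < 3 < 4 < 5. Listing each simplex with vertices in this order, K has dimension 2 with simplices:

  0-simplices (6): [0], [1], [2], [3], [4], [5]
  1-simplices (12): [0,1], [0,2], [0,3], [0,5], [1,3], [1,4], [1,5], [2,3], [2,4], [2,5], [3,4], [4,5]
  2-simplices (8): [0,1,3], [0,1,5], [0,2,3], [0,2,5], [1,3,4], [1,4,5], [2,3,4], [2,4,5]

so the chain groups are C_0 ≅ Z^6, C_1 ≅ Z^12, C_2 ≅ Z^8.

The boundary map ∂_1: C_1 → C_0 is given by ∂[p,q] = [q] − [p].
This gives a 6×12 integer matrix of rank 5; reducing to Smith normal form yields diagonal entries (1,1,1,1,1).

∂_2: C_2 → C_1 acts by ∂[p,q,r] = [q,r] − [p,r] + [p,q]. For instance
  ∂[0,2,5] = [2,5] − [0,5] + [0,2],
  ∂[1,4,5] = [4,5] − [1,5] + [1,4].
As a 12×8 matrix over Z this has rank 7, with invariant factors (1,1,1,1,1,1,1).

From H_k ≅ ker(∂_k) / im(∂_{k+1}) we obtain:

  H_0: rank C_0 − rank ∂_1 = 6 − 5 = 1, and the invariant factors of ∂_1 are all 1, so H_0 ≅ Z.
  H_1: rank ker ∂_1 − rank ∂_2 = (12 − 5) − 7 = 0, and the invariant factors of ∂_2 are all 1, so H_1 ≅ 0.
  H_2: rank ker ∂_2 − rank ∂_3 = (8 − 7) − 0 = 1, and there is no ∂_3, so H_2 ≅ Z.

As a check, the Euler characteristic is 6 − 12 + 8 = 2, which agrees with 1 − 0 + 1 = 2.

H_0 ≅ Z,  H_1 = 0,  H_2 ≅ Z.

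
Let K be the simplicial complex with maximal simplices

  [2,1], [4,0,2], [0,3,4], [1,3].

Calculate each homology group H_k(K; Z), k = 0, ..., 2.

H_0 = Z,  H_1 = Z,  H_2 = 0.

K has 5 vertices, 7 edges, 2 triangles.
rank ∂_0 = 0, rank ∂_1 = 4 ⇒ b_0 = 5 − 0 − 4 = 1; all invariant factors of ∂_1 are 1 so no torsion. So H_0 ≅ Z.
rank ∂_1 = 4, rank ∂_2 = 2 ⇒ b_1 = 7 − 4 − 2 = 1; all invariant factors of ∂_2 are 1 so no torsion. So H_1 ≅ Z.
rank ∂_2 = 2, rank ∂_3 = 0 ⇒ b_2 = 2 − 2 − 0 = 0. So H_2 ≅ 0.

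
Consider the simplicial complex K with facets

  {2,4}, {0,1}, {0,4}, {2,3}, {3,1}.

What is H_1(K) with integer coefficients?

H_1 ≅ Z.

Take the total order 0 < 1 < 2 < 3 < 4 on the vertex set. Then K (dimension 1) consists of the simplices:

  0-simplices (5): [0], [1], [2], [3], [4]
  1-simplices (5): [0,1], [0,4], [1,3], [2,3], [2,4]

so the chain groups are C_0 ≅ Z^5, C_1 ≅ Z^5.

Boundary ∂_1: C_1 → C_0 sends each edge [p,q] (with p < q) to q − p.
As a 5×5 matrix over Z this has rank 4, with invariant factors (1,1,1,1).

Computing H_k = (kernel of ∂_k) / (image of ∂_{k+1}):

  H_1: rank ker ∂_1 − rank ∂_2 = (5 − 4) − 0 = 1, and there is no ∂_2, so H_1 = Z.

(K is a triangulation of the circle S^1.)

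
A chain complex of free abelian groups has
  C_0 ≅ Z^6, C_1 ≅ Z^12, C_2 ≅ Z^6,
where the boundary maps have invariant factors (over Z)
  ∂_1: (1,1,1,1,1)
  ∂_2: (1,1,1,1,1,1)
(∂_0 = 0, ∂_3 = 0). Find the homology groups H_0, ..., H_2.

H_0 ≅ Z,  H_1 ≅ Z,  H_2 = 0.

H_0: b_0 = 6 − 0 − 5 = 1; torsion from ∂_1 factors > 1: none. So H_0 ≅ Z.
H_1: b_1 = 12 − 5 − 6 = 1; torsion from ∂_2 factors > 1: none. So H_1 ≅ Z.
H_2: b_2 = 6 − 6 − 0 = 0; torsion from ∂_3 factors > 1: none. So H_2 ≅ 0.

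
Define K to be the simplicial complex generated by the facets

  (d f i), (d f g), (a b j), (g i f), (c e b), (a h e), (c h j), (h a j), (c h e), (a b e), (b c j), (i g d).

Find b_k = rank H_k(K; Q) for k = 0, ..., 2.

Take the total order a < b < c < d < e < f < g < h < i < j on the vertex set. Then K (dimension 2) consists of the simplices:

  0-simplices (10): a, b, c, d, e, f, g, h, i, j
  1-simplices (18): ab, ae, ah, aj, bc, be, bj, ce, ch, cj, df, dg, di, eh, fg, fi, gi, hj
  2-simplices (12): abe, abj, aeh, ahj, bce, bcj, ceh, chj, dfg, dfi, dgi, fgi

giving chain groups C_0 ≅ Z^10, C_1 ≅ Z^18, C_2 ≅ Z^12.

∂_1: C_1 → C_0 is given by ∂[p,q] = [q] − [p].
The resulting 10×18 matrix has rank 8, and its Smith normal form has invariant factors (1,1,1,1,1,1,1,1).

∂_2: C_2 → C_1 maps a triangle to the signed sum of its edges. For instance
  ∂bce = ce − be + bc,
  ∂dgi = gi − di + dg.
This gives a 18×12 integer matrix of rank 10; reducing to Smith normal form yields diagonal entries (1,1,1,1,1,1,1,1,1,1).

From H_k ≅ ker(∂_k) / im(∂_{k+1}) we obtain:

  H_0: rank C_0 − rank ∂_1 = 10 − 8 = 2, and the invariant factors of ∂_1 are all 1, so H_0 = Z^2.
  H_1: rank ker ∂_1 − rank ∂_2 = (18 − 8) − 10 = 0, and the invariant factors of ∂_2 are all 1, so H_1 = 0.
  H_2: rank ker ∂_2 − rank ∂_3 = (12 − 10) − 0 = 2, and there is no ∂_3, so H_2 = Z^2.

As a check, the Euler characteristic is 10 − 18 + 12 = 4, which agrees with 2 − 0 + 2 = 4.

Hence the Betti numbers are b_0 = 2, b_1 = 0, b_2 = 2.

b_0 = 2, b_1 = 0, b_2 = 2.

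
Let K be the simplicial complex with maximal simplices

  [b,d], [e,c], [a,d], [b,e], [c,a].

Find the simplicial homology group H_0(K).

Fix the vertex order a < b < c < d < e and write every simplex with vertices in increasing order. Then dim K = 1 and the simplices of K are:

  0-simplices (5): a, b, c, d, e
  1-simplices (5): ac, ad, bd, be, ce

so the chain groups are C_0 ≅ Z^5, C_1 ≅ Z^5.

∂_1: C_1 → C_0 sends each edge [p,q] (with p < q) to q − p. For instance
  ∂ad = d − a.
This gives a 5×5 integer matrix of rank 4; reducing to Smith normal form yields diagonal entries (1,1,1,1).

Now H_k = ker ∂_k / im ∂_{k+1}, so:

  H_0: rank C_0 − rank ∂_1 = 5 − 4 = 1, and the invariant factors of ∂_1 are all 1, so H_0 = Z.

H_0 ≅ Z.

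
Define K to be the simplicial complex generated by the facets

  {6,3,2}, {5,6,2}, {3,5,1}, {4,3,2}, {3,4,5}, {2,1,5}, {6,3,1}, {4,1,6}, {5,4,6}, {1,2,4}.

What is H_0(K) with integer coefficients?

H_0 = Z.

We work with the vertex ordering 1 < 2 < 3 < 4 < 5 < 6. The simplices of K, each written with vertices in increasing order, are:

  0-simplices (6): [1], [2], [3], [4], [5], [6]
  1-simplices (15): [1,2], [1,3], [1,4], [1,5], [1,6], [2,3], [2,4], [2,5], [2,6], [3,4], [3,5], [3,6], [4,5], [4,6], [5,6]
  2-simplices (10): [1,2,4], [1,2,5], [1,3,5], [1,3,6], [1,4,6], [2,3,4], [2,3,6], [2,5,6], [3,4,5], [4,5,6]

giving chain groups C_0 ≅ Z^6, C_1 ≅ Z^15, C_2 ≅ Z^10.

The boundary map ∂_1: C_1 → C_0 maps an edge to its endpoints' difference, ∂[p,q] = q − p.
This gives a 6×15 integer matrix of rank 5; reducing to Smith normal form yields diagonal entries (1,1,1,1,1).

∂_2: C_2 → C_1 maps a triangle to the signed sum of its edges. For instance
  ∂[2,3,6] = [3,6] − [2,6] + [2,3],
  ∂[1,2,4] = [2,4] − [1,4] + [1,2].
The resulting 15×10 matrix has rank 10, and its Smith normal form has invariant factors (1,1,1,1,1,1,1,1,1,2).

From H_k ≅ ker(∂_k) / im(∂_{k+1}) we obtain:

  H_0: rank C_0 − rank ∂_1 = 6 − 5 = 1, and the invariant factors of ∂_1 are all 1, so H_0 ≅ Z.

(K is a triangulation of the real projective plane RP^2.)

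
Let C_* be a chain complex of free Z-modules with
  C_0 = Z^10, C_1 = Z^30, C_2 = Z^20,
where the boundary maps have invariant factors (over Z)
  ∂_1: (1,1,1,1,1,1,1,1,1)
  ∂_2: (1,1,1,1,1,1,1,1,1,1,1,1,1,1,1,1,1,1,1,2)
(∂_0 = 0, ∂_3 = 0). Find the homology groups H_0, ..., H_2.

H_0: b_0 = 10 − 0 − 9 = 1; torsion from ∂_1 factors > 1: none. So H_0 ≅ Z.
H_1: b_1 = 30 − 9 − 20 = 1; torsion from ∂_2 factors > 1: [2]. So H_1 ≅ Z ⊕ Z_2.
H_2: b_2 = 20 − 20 − 0 = 0; torsion from ∂_3 factors > 1: none. So H_2 ≅ 0.

H_0 ≅ Z,  H_1 ≅ Z ⊕ Z_2,  H_2 = 0.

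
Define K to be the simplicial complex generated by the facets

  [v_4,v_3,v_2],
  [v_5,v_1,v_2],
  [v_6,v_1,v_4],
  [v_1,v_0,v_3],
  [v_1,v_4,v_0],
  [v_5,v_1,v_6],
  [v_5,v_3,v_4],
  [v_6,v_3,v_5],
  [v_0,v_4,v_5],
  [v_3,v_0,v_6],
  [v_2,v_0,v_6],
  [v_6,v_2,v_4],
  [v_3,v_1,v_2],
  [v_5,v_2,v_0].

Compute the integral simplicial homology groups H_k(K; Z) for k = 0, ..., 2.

Fix the vertex order v_0 < v_1 < v_2 < v_3 < v_4 < v_5 < v_6 and write every simplex with vertices in increasing order. Then dim K = 2 and the simplices of K are:

  0-simplices (7): [v_0], [v_1], [v_2], [v_3], [v_4], [v_5], [v_6]
  1-simplices (21): (21 of them)
  2-simplices (14): (14 of them)

Hence C_0 ≅ Z^7, C_1 ≅ Z^21, C_2 ≅ Z^14.

The boundary map ∂_1: C_1 → C_0 sends each edge [p,q] (with p < q) to q − p. For instance
  ∂[v_1,v_4] = [v_4] − [v_1].
The 7×21 boundary matrix has rank 6 and Smith normal form diag(1,1,1,1,1,1).

Boundary ∂_2: C_2 → C_1 acts by ∂[p,q,r] = [q,r] − [p,r] + [p,q]. For instance
  ∂[v_0,v_3,v_6] = [v_3,v_6] − [v_0,v_6] + [v_0,v_3],
  ∂[v_0,v_2,v_5] = [v_2,v_5] − [v_0,v_5] + [v_0,v_2].
This gives a 21×14 integer matrix of rank 13; reducing to Smith normal form yields diagonal entries (1,1,1,1,1,1,1,1,1,1,1,1,1).

Computing H_k = (kernel of ∂_k) / (image of ∂_{k+1}):

  H_0: rank C_0 − rank ∂_1 = 7 − 6 = 1, and the invariant factors of ∂_1 are all 1, so H_0 = Z.
  H_1: rank ker ∂_1 − rank ∂_2 = (21 − 6) − 13 = 2, and the invariant factors of ∂_2 are all 1, so H_1 = Z^2.
  H_2: rank ker ∂_2 − rank ∂_3 = (14 − 13) − 0 = 1, and there is no ∂_3, so H_2 = Z.

As a check, the Euler characteristic is 7 − 21 + 14 = 0, which agrees with 1 − 2 + 1 = 0.

H_0 ≅ Z,  H_1 ≅ Z^2,  H_2 ≅ Z.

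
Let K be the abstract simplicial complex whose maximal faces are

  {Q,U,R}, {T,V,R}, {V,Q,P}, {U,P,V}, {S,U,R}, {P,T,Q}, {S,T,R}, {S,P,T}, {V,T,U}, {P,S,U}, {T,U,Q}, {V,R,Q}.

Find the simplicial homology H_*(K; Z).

H_0 = Z,  H_1 = Z_2,  H_2 = 0.

Take the total order P < Q < R < S < T < U < V on the vertex set. Then K (dimension 2) consists of the simplices:

  0-simplices (7): P, Q, R, S, T, U, V
  1-simplices (18): PQ, PS, PT, PU, PV, QR, QT, QU, QV, RS, RT, RU, RV, ST, SU, TU, TV, UV
  2-simplices (12): PQT, PQV, PST, PSU, PUV, QRU, QRV, QTU, RST, RSU, RTV, TUV

Hence C_0 ≅ Z^7, C_1 ≅ Z^18, C_2 ≅ Z^12.

Boundary ∂_1: C_1 → C_0 sends each edge [p,q] (with p < q) to q − p. For instance
  ∂PT = T − P.
As a 7×18 matrix over Z this has rank 6, with invariant factors (1,1,1,1,1,1).

∂_2: C_2 → C_1 maps a triangle to the signed sum of its edges. For instance
  ∂RTV = TV − RV + RT,
  ∂PQV = QV − PV + PQ.
This gives a 18×12 integer matrix of rank 12; reducing to Smith normal form yields diagonal entries (1,1,1,1,1,1,1,1,1,1,1,2).

Now H_k = ker ∂_k / im ∂_{k+1}, so:

  H_0: rank C_0 − rank ∂_1 = 7 − 6 = 1, and the invariant factors of ∂_1 are all 1, so H_0 ≅ Z.
  H_1: rank ker ∂_1 − rank ∂_2 = (18 − 6) − 12 = 0, and ∂_2 has invariant factor 2 > 1, so H_1 ≅ Z_2.
  H_2: rank ker ∂_2 − rank ∂_3 = (12 − 12) − 0 = 0, and there is no ∂_3, so H_2 ≅ 0.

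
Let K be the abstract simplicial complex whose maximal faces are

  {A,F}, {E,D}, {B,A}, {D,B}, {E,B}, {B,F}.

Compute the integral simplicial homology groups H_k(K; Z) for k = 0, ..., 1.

K has 5 vertices, 6 edges.
rank ∂_0 = 0, rank ∂_1 = 4 ⇒ b_0 = 5 − 0 − 4 = 1; all invariant factors of ∂_1 are 1 so no torsion. So H_0 ≅ Z.
rank ∂_1 = 4, rank ∂_2 = 0 ⇒ b_1 = 6 − 4 − 0 = 2. So H_1 ≅ Z^2.

H_0 ≅ Z,  H_1 ≅ Z^2.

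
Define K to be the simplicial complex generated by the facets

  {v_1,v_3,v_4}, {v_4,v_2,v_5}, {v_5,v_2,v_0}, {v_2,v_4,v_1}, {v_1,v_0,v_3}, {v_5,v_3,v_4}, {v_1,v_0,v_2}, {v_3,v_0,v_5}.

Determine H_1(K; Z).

Fix the vertex order v_0 < v_1 < v_2 < v_3 < v_4 < v_5 and write every simplex with vertices in increasing order. Then dim K = 2 and the simplices of K are:

  0-simplices (6): [v_0], [v_1], [v_2], [v_3], [v_4], [v_5]
  1-simplices (12): [v_0,v_1], [v_0,v_2], [v_0,v_3], [v_0,v_5], [v_1,v_2], [v_1,v_3], [v_1,v_4], [v_2,v_4], [v_2,v_5], [v_3,v_4], [v_3,v_5], [v_4,v_5]
  2-simplices (8): [v_0,v_1,v_2], [v_0,v_1,v_3], [v_0,v_2,v_5], [v_0,v_3,v_5], [v_1,v_2,v_4], [v_1,v_3,v_4], [v_2,v_4,v_5], [v_3,v_4,v_5]

so the chain groups are C_0 ≅ Z^6, C_1 ≅ Z^12, C_2 ≅ Z^8.

Boundary ∂_1: C_1 → C_0 sends each edge [p,q] (with p < q) to q − p.
As a 6×12 matrix over Z this has rank 5, with invariant factors (1,1,1,1,1).

∂_2: C_2 → C_1 sends each 2-simplex [p,q,r] to [q,r] − [p,r] + [p,q]. For instance
  ∂[v_0,v_1,v_3] = [v_1,v_3] − [v_0,v_3] + [v_0,v_1],
  ∂[v_1,v_2,v_4] = [v_2,v_4] − [v_1,v_4] + [v_1,v_2].
The 12×8 boundary matrix has rank 7 and Smith normal form diag(1,1,1,1,1,1,1).

Reading off H_k = ker ∂_k / im ∂_{k+1}:

  H_1: rank ker ∂_1 − rank ∂_2 = (12 − 5) − 7 = 0, and the invariant factors of ∂_2 are all 1, so H_1 = 0.

H_1 = 0.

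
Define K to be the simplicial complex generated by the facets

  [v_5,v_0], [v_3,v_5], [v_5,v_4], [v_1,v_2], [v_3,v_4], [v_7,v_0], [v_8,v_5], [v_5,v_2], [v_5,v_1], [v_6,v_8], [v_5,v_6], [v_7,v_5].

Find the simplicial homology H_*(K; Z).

H_0 ≅ Z,  H_1 ≅ Z^4.

We work with the vertex ordering v_0 < v_1 < v_2 < v_3 < v_4 < v_5 < v_6 < v_7 < v_8. The simplices of K, each written with vertices in increasing order, are:

  0-simplices (9): [v_0], [v_1], [v_2], [v_3], [v_4], [v_5], [v_6], [v_7], [v_8]
  1-simplices (12): [v_0,v_5], [v_0,v_7], [v_1,v_2], [v_1,v_5], [v_2,v_5], [v_3,v_4], [v_3,v_5], [v_4,v_5], [v_5,v_6], [v_5,v_7], [v_5,v_8], [v_6,v_8]

so the chain groups are C_0 ≅ Z^9, C_1 ≅ Z^12.

The boundary map ∂_1: C_1 → C_0 sends each edge [p,q] (with p < q) to q − p.
As a 9×12 matrix over Z this has rank 8, with invariant factors (1,1,1,1,1,1,1,1).

Computing H_k = (kernel of ∂_k) / (image of ∂_{k+1}):

  H_0: rank C_0 − rank ∂_1 = 9 − 8 = 1, and the invariant factors of ∂_1 are all 1, so H_0 ≅ Z.
  H_1: rank ker ∂_1 − rank ∂_2 = (12 − 8) − 0 = 4, and there is no ∂_2, so H_1 ≅ Z^4.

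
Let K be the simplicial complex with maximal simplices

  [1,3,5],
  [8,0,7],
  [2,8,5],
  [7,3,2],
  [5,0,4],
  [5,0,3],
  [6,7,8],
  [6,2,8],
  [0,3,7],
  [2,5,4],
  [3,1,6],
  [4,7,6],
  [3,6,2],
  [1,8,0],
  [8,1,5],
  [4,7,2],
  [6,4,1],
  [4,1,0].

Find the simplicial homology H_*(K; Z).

K has 9 vertices, 27 edges, 18 triangles.
rank ∂_0 = 0, rank ∂_1 = 8 ⇒ b_0 = 9 − 0 − 8 = 1; all invariant factors of ∂_1 are 1 so no torsion. So H_0 = Z.
rank ∂_1 = 8, rank ∂_2 = 18 ⇒ b_1 = 27 − 8 − 18 = 1; ∂_2 has invariant factor(s) [2] giving torsion. So H_1 = Z ⊕ Z/2.
rank ∂_2 = 18, rank ∂_3 = 0 ⇒ b_2 = 18 − 18 − 0 = 0. So H_2 = 0.

H_0 ≅ Z,  H_1 ≅ Z ⊕ Z/2,  H_2 = 0.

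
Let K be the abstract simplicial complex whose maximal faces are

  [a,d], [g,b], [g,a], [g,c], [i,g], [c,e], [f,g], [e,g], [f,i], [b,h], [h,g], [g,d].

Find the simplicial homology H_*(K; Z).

H_0 ≅ Z,  H_1 ≅ Z^4.

Order the vertices as a < b < c < d < e < f < g < h < i. Listing each simplex with vertices in this order, K has dimension 1 with simplices:

  0-simplices (9): a, b, c, d, e, f, g, h, i
  1-simplices (12): ad, ag, bg, bh, ce, cg, dg, eg, fg, fi, gh, gi

giving chain groups C_0 ≅ Z^9, C_1 ≅ Z^12.

The boundary map ∂_1: C_1 → C_0 sends each edge [p,q] (with p < q) to q − p.
The 9×12 boundary matrix has rank 8 and Smith normal form diag(1,1,1,1,1,1,1,1).

Computing H_k = (kernel of ∂_k) / (image of ∂_{k+1}):

  H_0: rank C_0 − rank ∂_1 = 9 − 8 = 1, and the invariant factors of ∂_1 are all 1, so H_0 ≅ Z.
  H_1: rank ker ∂_1 − rank ∂_2 = (12 − 8) − 0 = 4, and there is no ∂_2, so H_1 ≅ Z^4.

(K is a triangulation of a wedge of 4 circles.)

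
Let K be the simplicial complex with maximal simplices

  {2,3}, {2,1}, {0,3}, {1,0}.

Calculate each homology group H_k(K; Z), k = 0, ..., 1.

K has 4 vertices, 4 edges.
rank ∂_0 = 0, rank ∂_1 = 3 ⇒ b_0 = 4 − 0 − 3 = 1; all invariant factors of ∂_1 are 1 so no torsion. So H_0 = Z.
rank ∂_1 = 3, rank ∂_2 = 0 ⇒ b_1 = 4 − 3 − 0 = 1. So H_1 = Z.

H_0 = Z,  H_1 = Z.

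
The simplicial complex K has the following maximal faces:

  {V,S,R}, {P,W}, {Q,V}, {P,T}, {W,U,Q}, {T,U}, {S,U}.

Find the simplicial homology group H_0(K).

H_0 = Z.

Take the total order P < Q < R < S < T < U < V < W on the vertex set. Then K (dimension 2) consists of the simplices:

  0-simplices (8): P, Q, R, S, T, U, V, W
  1-simplices (11): PT, PW, QU, QV, QW, RS, RV, SU, SV, TU, UW
  2-simplices (2): QUW, RSV

so the chain groups are C_0 ≅ Z^8, C_1 ≅ Z^11, C_2 ≅ Z^2.

The boundary map ∂_1: C_1 → C_0 maps an edge to its endpoints' difference, ∂[p,q] = q − p.
The resulting 8×11 matrix has rank 7, and its Smith normal form has invariant factors (1,1,1,1,1,1,1).

Boundary ∂_2: C_2 → C_1 maps a triangle to the signed sum of its edges. For instance
  ∂RSV = SV − RV + RS,
  ∂QUW = UW − QW + QU.
The 11×2 boundary matrix has rank 2 and Smith normal form diag(1,1).

From H_k ≅ ker(∂_k) / im(∂_{k+1}) we obtain:

  H_0: rank C_0 − rank ∂_1 = 8 − 7 = 1, and the invariant factors of ∂_1 are all 1, so H_0 ≅ Z.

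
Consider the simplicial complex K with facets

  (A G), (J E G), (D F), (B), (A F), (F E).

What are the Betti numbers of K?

Take the total order A < B < D < E < F < G < J on the vertex set. Then K (dimension 2) consists of the simplices:

  0-simplices (7): A, B, D, E, F, G, J
  1-simplices (7): AF, AG, DF, EF, EG, EJ, GJ
  2-simplices (1): EGJ

so the chain groups are C_0 ≅ Z^7, C_1 ≅ Z^7, C_2 ≅ Z^1.

Boundary ∂_1: C_1 → C_0 is given by ∂[p,q] = [q] − [p]. For instance
  ∂EJ = J − E.
The resulting 7×7 matrix has rank 5, and its Smith normal form has invariant factors (1,1,1,1,1).

The boundary map ∂_2: C_2 → C_1 acts by ∂[p,q,r] = [q,r] − [p,r] + [p,q]. For instance
  ∂EGJ = GJ − EJ + EG.
The 7×1 boundary matrix has rank 1 and Smith normal form diag(1).

Reading off H_k = ker ∂_k / im ∂_{k+1}:

  H_0: rank C_0 − rank ∂_1 = 7 − 5 = 2, and the invariant factors of ∂_1 are all 1, so H_0 = Z^2.
  H_1: rank ker ∂_1 − rank ∂_2 = (7 − 5) − 1 = 1, and the invariant factors of ∂_2 are all 1, so H_1 = Z.
  H_2: rank ker ∂_2 − rank ∂_3 = (1 − 1) − 0 = 0, and there is no ∂_3, so H_2 = 0.

Hence the Betti numbers are b_0 = 2, b_1 = 1, b_2 = 0.

b_0 = 2, b_1 = 1, b_2 = 0.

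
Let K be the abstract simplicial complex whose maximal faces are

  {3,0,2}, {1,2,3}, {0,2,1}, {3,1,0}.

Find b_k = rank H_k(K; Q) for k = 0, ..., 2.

Fix the vertex order 0 < 1 < 2 < 3 and write every simplex with vertices in increasing order. Then dim K = 2 and the simplices of K are:

  0-simplices (4): [0], [1], [2], [3]
  1-simplices (6): [0,1], [0,2], [0,3], [1,2], [1,3], [2,3]
  2-simplices (4): [0,1,2], [0,1,3], [0,2,3], [1,2,3]

so the chain groups are C_0 ≅ Z^4, C_1 ≅ Z^6, C_2 ≅ Z^4.

∂_1: C_1 → C_0 maps an edge to its endpoints' difference, ∂[p,q] = q − p. For instance
  ∂[0,1] = [1] − [0].
The 4×6 boundary matrix has rank 3 and Smith normal form diag(1,1,1).

Boundary ∂_2: C_2 → C_1 acts by ∂[p,q,r] = [q,r] − [p,r] + [p,q]. For instance
  ∂[0,1,3] = [1,3] − [0,3] + [0,1],
  ∂[0,2,3] = [2,3] − [0,3] + [0,2].
The resulting 6×4 matrix has rank 3, and its Smith normal form has invariant factors (1,1,1).

Now H_k = ker ∂_k / im ∂_{k+1}, so:

  H_0: rank C_0 − rank ∂_1 = 4 − 3 = 1, and the invariant factors of ∂_1 are all 1, so H_0 ≅ Z.
  H_1: rank ker ∂_1 − rank ∂_2 = (6 − 3) − 3 = 0, and the invariant factors of ∂_2 are all 1, so H_1 ≅ 0.
  H_2: rank ker ∂_2 − rank ∂_3 = (4 − 3) − 0 = 1, and there is no ∂_3, so H_2 ≅ Z.

(K is a triangulation of the 2-sphere S^2.)

Hence the Betti numbers are b_0 = 1, b_1 = 0, b_2 = 1.

b_0 = 1, b_1 = 0, b_2 = 1.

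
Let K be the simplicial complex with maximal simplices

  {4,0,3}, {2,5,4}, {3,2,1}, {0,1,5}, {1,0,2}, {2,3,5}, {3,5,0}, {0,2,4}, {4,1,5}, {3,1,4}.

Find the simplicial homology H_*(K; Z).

We work with the vertex ordering 0 < 1 < 2 < 3 < 4 < 5. The simplices of K, each written with vertices in increasing order, are:

  0-simplices (6): [0], [1], [2], [3], [4], [5]
  1-simplices (15): [0,1], [0,2], [0,3], [0,4], [0,5], [1,2], [1,3], [1,4], [1,5], [2,3], [2,4], [2,5], [3,4], [3,5], [4,5]
  2-simplices (10): [0,1,2], [0,1,5], [0,2,4], [0,3,4], [0,3,5], [1,2,3], [1,3,4], [1,4,5], [2,3,5], [2,4,5]

giving chain groups C_0 ≅ Z^6, C_1 ≅ Z^15, C_2 ≅ Z^10.

Boundary ∂_1: C_1 → C_0 sends each edge [p,q] (with p < q) to q − p. For instance
  ∂[1,4] = [4] − [1].
The resulting 6×15 matrix has rank 5, and its Smith normal form has invariant factors (1,1,1,1,1).

The boundary map ∂_2: C_2 → C_1 maps a triangle to the signed sum of its edges. For instance
  ∂[1,2,3] = [2,3] − [1,3] + [1,2],
  ∂[0,1,5] = [1,5] − [0,5] + [0,1].
This gives a 15×10 integer matrix of rank 10; reducing to Smith normal form yields diagonal entries (1,1,1,1,1,1,1,1,1,2).

Now H_k = ker ∂_k / im ∂_{k+1}, so:

  H_0: rank C_0 − rank ∂_1 = 6 − 5 = 1, and the invariant factors of ∂_1 are all 1, so H_0 ≅ Z.
  H_1: rank ker ∂_1 − rank ∂_2 = (15 − 5) − 10 = 0, and ∂_2 has invariant factor 2 > 1, so H_1 ≅ Z_2.
  H_2: rank ker ∂_2 − rank ∂_3 = (10 − 10) − 0 = 0, and there is no ∂_3, so H_2 ≅ 0.

(K is a triangulation of the real projective plane RP^2.)

H_0 ≅ Z,  H_1 ≅ Z_2,  H_2 = 0.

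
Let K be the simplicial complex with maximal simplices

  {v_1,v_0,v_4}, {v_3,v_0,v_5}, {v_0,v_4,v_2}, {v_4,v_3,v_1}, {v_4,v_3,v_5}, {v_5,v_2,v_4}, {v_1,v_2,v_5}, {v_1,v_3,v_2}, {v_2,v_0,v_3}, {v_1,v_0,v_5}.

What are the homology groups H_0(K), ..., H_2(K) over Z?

Take the total order v_0 < v_1 < v_2 < v_3 < v_4 < v_5 on the vertex set. Then K (dimension 2) consists of the simplices:

  0-simplices (6): [v_0], [v_1], [v_2], [v_3], [v_4], [v_5]
  1-simplices (15): (15 of them)
  2-simplices (10): [v_0,v_1,v_4], [v_0,v_1,v_5], [v_0,v_2,v_3], [v_0,v_2,v_4], [v_0,v_3,v_5], [v_1,v_2,v_3], [v_1,v_2,v_5], [v_1,v_3,v_4], [v_2,v_4,v_5], [v_3,v_4,v_5]

so the chain groups are C_0 ≅ Z^6, C_1 ≅ Z^15, C_2 ≅ Z^10.

∂_1: C_1 → C_0 is given by ∂[p,q] = [q] − [p].
This gives a 6×15 integer matrix of rank 5; reducing to Smith normal form yields diagonal entries (1,1,1,1,1).

∂_2: C_2 → C_1 sends each 2-simplex [p,q,r] to [q,r] − [p,r] + [p,q]. For instance
  ∂[v_0,v_1,v_5] = [v_1,v_5] − [v_0,v_5] + [v_0,v_1],
  ∂[v_0,v_2,v_4] = [v_2,v_4] − [v_0,v_4] + [v_0,v_2].
The resulting 15×10 matrix has rank 10, and its Smith normal form has invariant factors (1,1,1,1,1,1,1,1,1,2).

From H_k ≅ ker(∂_k) / im(∂_{k+1}) we obtain:

  H_0: rank C_0 − rank ∂_1 = 6 − 5 = 1, and the invariant factors of ∂_1 are all 1, so H_0 = Z.
  H_1: rank ker ∂_1 − rank ∂_2 = (15 − 5) − 10 = 0, and ∂_2 has invariant factor 2 > 1, so H_1 = Z/2.
  H_2: rank ker ∂_2 − rank ∂_3 = (10 − 10) − 0 = 0, and there is no ∂_3, so H_2 = 0.

As a check, the Euler characteristic is 6 − 15 + 10 = 1, which agrees with 1 − 0 + 0 = 1.

H_0 = Z,  H_1 = Z/2,  H_2 = 0.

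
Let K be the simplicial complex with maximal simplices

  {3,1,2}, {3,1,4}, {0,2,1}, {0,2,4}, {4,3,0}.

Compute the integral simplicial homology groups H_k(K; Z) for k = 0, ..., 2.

H_0 = Z,  H_1 = Z,  H_2 = 0.

We work with the vertex ordering 0 < 1 < 2 < 3 < 4. The simplices of K, each written with vertices in increasing order, are:

  0-simplices (5): [0], [1], [2], [3], [4]
  1-simplices (10): [0,1], [0,2], [0,3], [0,4], [1,2], [1,3], [1,4], [2,3], [2,4], [3,4]
  2-simplices (5): [0,1,2], [0,2,4], [0,3,4], [1,2,3], [1,3,4]

giving chain groups C_0 ≅ Z^5, C_1 ≅ Z^10, C_2 ≅ Z^5.

Boundary ∂_1: C_1 → C_0 maps an edge to its endpoints' difference, ∂[p,q] = q − p. For instance
  ∂[1,3] = [3] − [1].
The 5×10 boundary matrix has rank 4 and Smith normal form diag(1,1,1,1).

The boundary map ∂_2: C_2 → C_1 sends each 2-simplex [p,q,r] to [q,r] − [p,r] + [p,q]. For instance
  ∂[0,2,4] = [2,4] − [0,4] + [0,2],
  ∂[1,2,3] = [2,3] − [1,3] + [1,2].
The resulting 10×5 matrix has rank 5, and its Smith normal form has invariant factors (1,1,1,1,1).

Computing H_k = (kernel of ∂_k) / (image of ∂_{k+1}):

  H_0: rank C_0 − rank ∂_1 = 5 − 4 = 1, and the invariant factors of ∂_1 are all 1, so H_0 ≅ Z.
  H_1: rank ker ∂_1 − rank ∂_2 = (10 − 4) − 5 = 1, and the invariant factors of ∂_2 are all 1, so H_1 ≅ Z.
  H_2: rank ker ∂_2 − rank ∂_3 = (5 − 5) − 0 = 0, and there is no ∂_3, so H_2 ≅ 0.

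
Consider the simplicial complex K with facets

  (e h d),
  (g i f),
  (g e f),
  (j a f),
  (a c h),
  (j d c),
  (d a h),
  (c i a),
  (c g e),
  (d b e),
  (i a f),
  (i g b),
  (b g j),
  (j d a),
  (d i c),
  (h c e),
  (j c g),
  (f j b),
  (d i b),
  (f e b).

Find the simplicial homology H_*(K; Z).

Take the total order a < b < c < d < e < f < g < h < i < j on the vertex set. Then K (dimension 2) consists of the simplices:

  0-simplices (10): a, b, c, d, e, f, g, h, i, j
  1-simplices (30): ac, ad, af, ah, ai, aj, bd, be, bf, bg, bi, bj, cd, ce, cg, ch, ci, cj, de, dh, di, dj, ef, eg, eh, fg, fi, fj, gi, gj
  2-simplices (20): ach, aci, adh, adj, afi, afj, bde, bdi, bef, bfj, bgi, bgj, cdi, cdj, ceg, ceh, cgj, deh, efg, fgi

Hence C_0 ≅ Z^10, C_1 ≅ Z^30, C_2 ≅ Z^20.

∂_1: C_1 → C_0 maps an edge to its endpoints' difference, ∂[p,q] = q − p. For instance
  ∂cd = d − c.
This gives a 10×30 integer matrix of rank 9; reducing to Smith normal form yields diagonal entries (1,1,1,1,1,1,1,1,1).

Boundary ∂_2: C_2 → C_1 maps a triangle to the signed sum of its edges. For instance
  ∂adj = dj − aj + ad,
  ∂efg = fg − eg + ef.
This gives a 30×20 integer matrix of rank 20; reducing to Smith normal form yields diagonal entries (1,1,1,1,1,1,1,1,1,1,1,1,1,1,1,1,1,1,1,2).

Reading off H_k = ker ∂_k / im ∂_{k+1}:

  H_0: rank C_0 − rank ∂_1 = 10 − 9 = 1, and the invariant factors of ∂_1 are all 1, so H_0 ≅ Z.
  H_1: rank ker ∂_1 − rank ∂_2 = (30 − 9) − 20 = 1, and ∂_2 has invariant factor 2 > 1, so H_1 ≅ Z ⊕ Z/2.
  H_2: rank ker ∂_2 − rank ∂_3 = (20 − 20) − 0 = 0, and there is no ∂_3, so H_2 ≅ 0.

As a check, the Euler characteristic is 10 − 30 + 20 = 0, which agrees with 1 − 1 + 0 = 0.

H_0 ≅ Z,  H_1 ≅ Z ⊕ Z/2,  H_2 = 0.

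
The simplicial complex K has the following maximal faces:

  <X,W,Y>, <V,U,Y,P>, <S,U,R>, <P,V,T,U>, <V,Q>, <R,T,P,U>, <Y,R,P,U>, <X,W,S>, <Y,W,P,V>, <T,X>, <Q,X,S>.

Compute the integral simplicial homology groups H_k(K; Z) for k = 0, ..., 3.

Fix the vertex order P < Q < R < S < T < U < V < W < X < Y and write every simplex with vertices in increasing order. Then dim K = 3 and the simplices of K are:

  0-simplices (10): P, Q, R, S, T, U, V, W, X, Y
  1-simplices (26): PR, PT, PU, PV, PW, PY, QS, QV, QX, RS, RT, RU, RY, SU, SW, SX, TU, TV, TX, UV, UY, VW, VY, WX, WY, XY
  2-simplices (19): PRT, PRU, PRY, PTU, PTV, PUV, PUY, PVW, PVY, PWY, QSX, RSU, RTU, RUY, SWX, TUV, UVY, VWY, WXY
  3-simplices (5): PRTU, PRUY, PTUV, PUVY, PVWY

giving chain groups C_0 ≅ Z^10, C_1 ≅ Z^26, C_2 ≅ Z^19, C_3 ≅ Z^5.

The boundary map ∂_1: C_1 → C_0 is given by ∂[p,q] = [q] − [p]. For instance
  ∂RY = Y − R.
The resulting 10×26 matrix has rank 9, and its Smith normal form has invariant factors (1,1,1,1,1,1,1,1,1).

∂_2: C_2 → C_1 sends each 2-simplex [p,q,r] to [q,r] − [p,r] + [p,q]. For instance
  ∂WXY = XY − WY + WX,
  ∂SWX = WX − SX + SW.
As a 26×19 matrix over Z this has rank 14, with invariant factors (1,1,1,1,1,1,1,1,1,1,1,1,1,1).

The boundary map ∂_3: C_3 → C_2 sends each 3-simplex σ to the alternating sum Σ_i (−1)^i (σ with its i-th vertex removed). For instance
  ∂PRTU = RTU − PTU + PRU − PRT,
  ∂PTUV = TUV − PUV + PTV − PTU.
The 19×5 boundary matrix has rank 5 and Smith normal form diag(1,1,1,1,1).

Reading off H_k = ker ∂_k / im ∂_{k+1}:

  H_0: rank C_0 − rank ∂_1 = 10 − 9 = 1, and the invariant factors of ∂_1 are all 1, so H_0 ≅ Z.
  H_1: rank ker ∂_1 − rank ∂_2 = (26 − 9) − 14 = 3, and the invariant factors of ∂_2 are all 1, so H_1 ≅ Z^3.
  H_2: rank ker ∂_2 − rank ∂_3 = (19 − 14) − 5 = 0, and the invariant factors of ∂_3 are all 1, so H_2 ≅ 0.
  H_3: rank ker ∂_3 − rank ∂_4 = (5 − 5) − 0 = 0, and there is no ∂_4, so H_3 ≅ 0.

H_0 = Z,  H_1 = Z^3,  H_2 = 0,  H_3 = 0.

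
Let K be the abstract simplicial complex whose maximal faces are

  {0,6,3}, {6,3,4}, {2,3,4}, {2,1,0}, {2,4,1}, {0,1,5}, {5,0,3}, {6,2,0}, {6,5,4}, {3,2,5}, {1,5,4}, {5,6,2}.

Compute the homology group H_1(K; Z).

H_1 ≅ Z/2.

Order the vertices as 0 < 1 < 2 < 3 < 4 < 5 < 6. Listing each simplex with vertices in this order, K has dimension 2 with simplices:

  0-simplices (7): [0], [1], [2], [3], [4], [5], [6]
  1-simplices (18): [0,1], [0,2], [0,3], [0,5], [0,6], [1,2], [1,4], [1,5], [2,3], [2,4], [2,5], [2,6], [3,4], [3,5], [3,6], [4,5], [4,6], [5,6]
  2-simplices (12): [0,1,2], [0,1,5], [0,2,6], [0,3,5], [0,3,6], [1,2,4], [1,4,5], [2,3,4], [2,3,5], [2,5,6], [3,4,6], [4,5,6]

so the chain groups are C_0 ≅ Z^7, C_1 ≅ Z^18, C_2 ≅ Z^12.

Boundary ∂_1: C_1 → C_0 maps an edge to its endpoints' difference, ∂[p,q] = q − p. For instance
  ∂[3,5] = [5] − [3].
This gives a 7×18 integer matrix of rank 6; reducing to Smith normal form yields diagonal entries (1,1,1,1,1,1).

∂_2: C_2 → C_1 acts by ∂[p,q,r] = [q,r] − [p,r] + [p,q]. For instance
  ∂[0,3,6] = [3,6] − [0,6] + [0,3],
  ∂[2,3,4] = [3,4] − [2,4] + [2,3].
This gives a 18×12 integer matrix of rank 12; reducing to Smith normal form yields diagonal entries (1,1,1,1,1,1,1,1,1,1,1,2).

Now H_k = ker ∂_k / im ∂_{k+1}, so:

  H_1: rank ker ∂_1 − rank ∂_2 = (18 − 6) − 12 = 0, and ∂_2 has invariant factor 2 > 1, so H_1 ≅ Z/2.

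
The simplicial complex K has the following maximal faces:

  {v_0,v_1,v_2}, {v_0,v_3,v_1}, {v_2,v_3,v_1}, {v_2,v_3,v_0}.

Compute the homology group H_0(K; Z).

H_0 ≅ Z.

K has 4 vertices, 6 edges, 4 triangles.
rank ∂_0 = 0, rank ∂_1 = 3 ⇒ b_0 = 4 − 0 − 3 = 1; all invariant factors of ∂_1 are 1 so no torsion. So H_0 = Z.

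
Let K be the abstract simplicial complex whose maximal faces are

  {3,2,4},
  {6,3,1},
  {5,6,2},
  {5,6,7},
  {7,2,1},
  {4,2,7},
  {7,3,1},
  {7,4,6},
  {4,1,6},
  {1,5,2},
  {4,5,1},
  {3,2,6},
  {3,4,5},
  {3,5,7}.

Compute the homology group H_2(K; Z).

Fix the vertex order 1 < 2 < 3 < 4 < 5 < 6 < 7 and write every simplex with vertices in increasing order. Then dim K = 2 and the simplices of K are:

  0-simplices (7): [1], [2], [3], [4], [5], [6], [7]
  1-simplices (21): [1,2], [1,3], [1,4], [1,5], [1,6], [1,7], [2,3], [2,4], [2,5], [2,6], [2,7], [3,4], [3,5], [3,6], [3,7], [4,5], [4,6], [4,7], [5,6], [5,7], [6,7]
  2-simplices (14): [1,2,5], [1,2,7], [1,3,6], [1,3,7], [1,4,5], [1,4,6], [2,3,4], [2,3,6], [2,4,7], [2,5,6], [3,4,5], [3,5,7], [4,6,7], [5,6,7]

giving chain groups C_0 ≅ Z^7, C_1 ≅ Z^21, C_2 ≅ Z^14.

The boundary map ∂_1: C_1 → C_0 sends each edge [p,q] (with p < q) to q − p.
This gives a 7×21 integer matrix of rank 6; reducing to Smith normal form yields diagonal entries (1,1,1,1,1,1).

Boundary ∂_2: C_2 → C_1 acts by ∂[p,q,r] = [q,r] − [p,r] + [p,q]. For instance
  ∂[5,6,7] = [6,7] − [5,7] + [5,6],
  ∂[2,5,6] = [5,6] − [2,6] + [2,5].
This gives a 21×14 integer matrix of rank 13; reducing to Smith normal form yields diagonal entries (1,1,1,1,1,1,1,1,1,1,1,1,1).

From H_k ≅ ker(∂_k) / im(∂_{k+1}) we obtain:

  H_2: rank ker ∂_2 − rank ∂_3 = (14 − 13) − 0 = 1, and there is no ∂_3, so H_2 = Z.

(K is a triangulation of the torus T^2.)

H_2 = Z.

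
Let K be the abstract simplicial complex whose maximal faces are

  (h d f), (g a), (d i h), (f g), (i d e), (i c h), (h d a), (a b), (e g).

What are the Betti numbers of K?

We work with the vertex ordering a < b < c < d < e < f < g < h < i. The simplices of K, each written with vertices in increasing order, are:

  0-simplices (9): a, b, c, d, e, f, g, h, i
  1-simplices (15): ab, ad, ag, ah, ch, ci, de, df, dh, di, eg, ei, fg, fh, hi
  2-simplices (5): adh, chi, dei, dfh, dhi

giving chain groups C_0 ≅ Z^9, C_1 ≅ Z^15, C_2 ≅ Z^5.

∂_1: C_1 → C_0 sends each edge [p,q] (with p < q) to q − p.
The 9×15 boundary matrix has rank 8 and Smith normal form diag(1,1,1,1,1,1,1,1).

The boundary map ∂_2: C_2 → C_1 sends each 2-simplex [p,q,r] to [q,r] − [p,r] + [p,q]. For instance
  ∂adh = dh − ah + ad,
  ∂dhi = hi − di + dh.
The resulting 15×5 matrix has rank 5, and its Smith normal form has invariant factors (1,1,1,1,1).

Computing H_k = (kernel of ∂_k) / (image of ∂_{k+1}):

  H_0: rank C_0 − rank ∂_1 = 9 − 8 = 1, and the invariant factors of ∂_1 are all 1, so H_0 = Z.
  H_1: rank ker ∂_1 − rank ∂_2 = (15 − 8) − 5 = 2, and the invariant factors of ∂_2 are all 1, so H_1 = Z^2.
  H_2: rank ker ∂_2 − rank ∂_3 = (5 − 5) − 0 = 0, and there is no ∂_3, so H_2 = 0.

Hence the Betti numbers are b_0 = 1, b_1 = 2, b_2 = 0.

b_0 = 1, b_1 = 2, b_2 = 0.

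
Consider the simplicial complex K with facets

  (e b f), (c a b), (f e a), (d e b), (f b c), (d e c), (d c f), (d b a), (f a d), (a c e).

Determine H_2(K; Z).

Order the vertices as a < b < c < d < e < f. Listing each simplex with vertices in this order, K has dimension 2 with simplices:

  0-simplices (6): a, b, c, d, e, f
  1-simplices (15): ab, ac, ad, ae, af, bc, bd, be, bf, cd, ce, cf, de, df, ef
  2-simplices (10): abc, abd, ace, adf, aef, bcf, bde, bef, cde, cdf

giving chain groups C_0 ≅ Z^6, C_1 ≅ Z^15, C_2 ≅ Z^10.

Boundary ∂_1: C_1 → C_0 maps an edge to its endpoints' difference, ∂[p,q] = q − p. For instance
  ∂af = f − a.
As a 6×15 matrix over Z this has rank 5, with invariant factors (1,1,1,1,1).

The boundary map ∂_2: C_2 → C_1 acts by ∂[p,q,r] = [q,r] − [p,r] + [p,q]. For instance
  ∂bef = ef − bf + be,
  ∂adf = df − af + ad.
As a 15×10 matrix over Z this has rank 10, with invariant factors (1,1,1,1,1,1,1,1,1,2).

Now H_k = ker ∂_k / im ∂_{k+1}, so:

  H_2: rank ker ∂_2 − rank ∂_3 = (10 − 10) − 0 = 0, and there is no ∂_3, so H_2 = 0.

H_2 ≅ 0.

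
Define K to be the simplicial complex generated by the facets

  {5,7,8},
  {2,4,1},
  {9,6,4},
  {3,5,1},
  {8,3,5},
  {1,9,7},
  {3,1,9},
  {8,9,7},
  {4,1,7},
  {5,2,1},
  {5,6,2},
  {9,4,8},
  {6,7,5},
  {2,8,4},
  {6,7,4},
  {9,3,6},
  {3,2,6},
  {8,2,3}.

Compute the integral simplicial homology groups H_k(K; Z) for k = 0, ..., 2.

Fix the vertex order 1 < 2 < 3 < 4 < 5 < 6 < 7 < 8 < 9 and write every simplex with vertices in increasing order. Then dim K = 2 and the simplices of K are:

  0-simplices (9): [1], [2], [3], [4], [5], [6], [7], [8], [9]
  1-simplices (27): (27 of them)
  2-simplices (18): [1,2,4], [1,2,5], [1,3,5], [1,3,9], [1,4,7], [1,7,9], [2,3,6], [2,3,8], [2,4,8], [2,5,6], [3,5,8], [3,6,9], [4,6,7], [4,6,9], [4,8,9], [5,6,7], [5,7,8], [7,8,9]

so the chain groups are C_0 ≅ Z^9, C_1 ≅ Z^27, C_2 ≅ Z^18.

∂_1: C_1 → C_0 maps an edge to its endpoints' difference, ∂[p,q] = q − p. For instance
  ∂[1,4] = [4] − [1].
As a 9×27 matrix over Z this has rank 8, with invariant factors (1,1,1,1,1,1,1,1).

Boundary ∂_2: C_2 → C_1 sends each 2-simplex [p,q,r] to [q,r] − [p,r] + [p,q]. For instance
  ∂[2,3,6] = [3,6] − [2,6] + [2,3],
  ∂[1,4,7] = [4,7] − [1,7] + [1,4].
The resulting 27×18 matrix has rank 18, and its Smith normal form has invariant factors (1,1,1,1,1,1,1,1,1,1,1,1,1,1,1,1,1,2).

From H_k ≅ ker(∂_k) / im(∂_{k+1}) we obtain:

  H_0: rank C_0 − rank ∂_1 = 9 − 8 = 1, and the invariant factors of ∂_1 are all 1, so H_0 = Z.
  H_1: rank ker ∂_1 − rank ∂_2 = (27 − 8) − 18 = 1, and ∂_2 has invariant factor 2 > 1, so H_1 = Z × Z/2.
  H_2: rank ker ∂_2 − rank ∂_3 = (18 − 18) − 0 = 0, and there is no ∂_3, so H_2 = 0.

As a check, the Euler characteristic is 9 − 27 + 18 = 0, which agrees with 1 − 1 + 0 = 0.
(K is a triangulation of the Klein bottle.)

H_0 ≅ Z,  H_1 ≅ Z × Z/2,  H_2 = 0.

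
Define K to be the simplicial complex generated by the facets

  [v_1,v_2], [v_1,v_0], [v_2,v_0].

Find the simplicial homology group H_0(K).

H_0 ≅ Z.

K has 3 vertices, 3 edges.
rank ∂_0 = 0, rank ∂_1 = 2 ⇒ b_0 = 3 − 0 − 2 = 1; all invariant factors of ∂_1 are 1 so no torsion. So H_0 ≅ Z.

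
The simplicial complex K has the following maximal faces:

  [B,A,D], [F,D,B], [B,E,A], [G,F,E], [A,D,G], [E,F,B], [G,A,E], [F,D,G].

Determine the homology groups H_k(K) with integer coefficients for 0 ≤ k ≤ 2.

Order the vertices as A < B < D < E < F < G. Listing each simplex with vertices in this order, K has dimension 2 with simplices:

  0-simplices (6): A, B, D, E, F, G
  1-simplices (12): AB, AD, AE, AG, BD, BE, BF, DF, DG, EF, EG, FG
  2-simplices (8): ABD, ABE, ADG, AEG, BDF, BEF, DFG, EFG

Hence C_0 ≅ Z^6, C_1 ≅ Z^12, C_2 ≅ Z^8.

Boundary ∂_1: C_1 → C_0 maps an edge to its endpoints' difference, ∂[p,q] = q − p. For instance
  ∂FG = G − F.
As a 6×12 matrix over Z this has rank 5, with invariant factors (1,1,1,1,1).

The boundary map ∂_2: C_2 → C_1 maps a triangle to the signed sum of its edges. For instance
  ∂BEF = EF − BF + BE,
  ∂AEG = EG − AG + AE.
The resulting 12×8 matrix has rank 7, and its Smith normal form has invariant factors (1,1,1,1,1,1,1).

Computing H_k = (kernel of ∂_k) / (image of ∂_{k+1}):

  H_0: rank C_0 − rank ∂_1 = 6 − 5 = 1, and the invariant factors of ∂_1 are all 1, so H_0 = Z.
  H_1: rank ker ∂_1 − rank ∂_2 = (12 − 5) − 7 = 0, and the invariant factors of ∂_2 are all 1, so H_1 = 0.
  H_2: rank ker ∂_2 − rank ∂_3 = (8 − 7) − 0 = 1, and there is no ∂_3, so H_2 = Z.

H_0 ≅ Z,  H_1 = 0,  H_2 ≅ Z.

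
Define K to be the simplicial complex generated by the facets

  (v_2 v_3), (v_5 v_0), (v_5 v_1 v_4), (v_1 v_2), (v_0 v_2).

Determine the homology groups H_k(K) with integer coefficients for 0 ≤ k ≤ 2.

H_0 = Z,  H_1 = Z,  H_2 = 0.

Take the total order v_0 < v_1 < v_2 < v_3 < v_4 < v_5 on the vertex set. Then K (dimension 2) consists of the simplices:

  0-simplices (6): [v_0], [v_1], [v_2], [v_3], [v_4], [v_5]
  1-simplices (7): [v_0,v_2], [v_0,v_5], [v_1,v_2], [v_1,v_4], [v_1,v_5], [v_2,v_3], [v_4,v_5]
  2-simplices (1): [v_1,v_4,v_5]

Hence C_0 ≅ Z^6, C_1 ≅ Z^7, C_2 ≅ Z^1.

∂_1: C_1 → C_0 is given by ∂[p,q] = [q] − [p].
The resulting 6×7 matrix has rank 5, and its Smith normal form has invariant factors (1,1,1,1,1).

∂_2: C_2 → C_1 sends each 2-simplex [p,q,r] to [q,r] − [p,r] + [p,q]. For instance
  ∂[v_1,v_4,v_5] = [v_4,v_5] − [v_1,v_5] + [v_1,v_4].
The 7×1 boundary matrix has rank 1 and Smith normal form diag(1).

From H_k ≅ ker(∂_k) / im(∂_{k+1}) we obtain:

  H_0: rank C_0 − rank ∂_1 = 6 − 5 = 1, and the invariant factors of ∂_1 are all 1, so H_0 ≅ Z.
  H_1: rank ker ∂_1 − rank ∂_2 = (7 − 5) − 1 = 1, and the invariant factors of ∂_2 are all 1, so H_1 ≅ Z.
  H_2: rank ker ∂_2 − rank ∂_3 = (1 − 1) − 0 = 0, and there is no ∂_3, so H_2 ≅ 0.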